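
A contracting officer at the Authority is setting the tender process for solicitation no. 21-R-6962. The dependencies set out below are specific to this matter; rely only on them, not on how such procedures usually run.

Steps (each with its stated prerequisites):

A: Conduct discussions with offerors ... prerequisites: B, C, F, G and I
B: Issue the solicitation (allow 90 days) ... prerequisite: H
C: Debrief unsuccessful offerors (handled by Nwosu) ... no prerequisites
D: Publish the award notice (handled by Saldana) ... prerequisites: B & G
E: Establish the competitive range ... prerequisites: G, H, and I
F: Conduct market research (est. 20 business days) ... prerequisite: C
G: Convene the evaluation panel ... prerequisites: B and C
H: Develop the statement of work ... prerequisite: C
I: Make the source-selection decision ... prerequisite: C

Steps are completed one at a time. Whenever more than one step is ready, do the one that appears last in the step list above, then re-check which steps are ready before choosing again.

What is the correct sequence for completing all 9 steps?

C, I, H, F, B, G, E, D, A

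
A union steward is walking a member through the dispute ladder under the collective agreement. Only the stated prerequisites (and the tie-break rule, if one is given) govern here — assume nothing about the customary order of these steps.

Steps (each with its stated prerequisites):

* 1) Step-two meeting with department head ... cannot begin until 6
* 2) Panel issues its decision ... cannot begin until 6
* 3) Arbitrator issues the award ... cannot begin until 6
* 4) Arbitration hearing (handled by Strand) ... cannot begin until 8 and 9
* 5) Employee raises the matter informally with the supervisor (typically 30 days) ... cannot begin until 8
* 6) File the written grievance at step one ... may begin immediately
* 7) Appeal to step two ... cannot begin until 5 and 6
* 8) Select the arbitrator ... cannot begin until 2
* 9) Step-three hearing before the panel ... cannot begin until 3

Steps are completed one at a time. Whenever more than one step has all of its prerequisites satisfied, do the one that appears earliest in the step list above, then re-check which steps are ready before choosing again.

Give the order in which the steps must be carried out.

6, 1, 2, 3, 8, 5, 7, 9, 4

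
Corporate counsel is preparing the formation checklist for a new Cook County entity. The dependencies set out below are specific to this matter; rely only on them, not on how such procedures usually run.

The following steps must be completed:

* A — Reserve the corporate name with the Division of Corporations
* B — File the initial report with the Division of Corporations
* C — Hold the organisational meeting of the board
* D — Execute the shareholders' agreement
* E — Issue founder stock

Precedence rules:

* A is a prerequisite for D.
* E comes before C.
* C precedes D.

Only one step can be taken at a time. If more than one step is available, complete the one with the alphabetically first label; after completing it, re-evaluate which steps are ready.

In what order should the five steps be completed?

A, B and E have no prerequisites; A has the earlier label, so A is first.
Now B and E have their prerequisites met. B has the earlier label, so B next.
Next only E has its prerequisites met → E.
C needed E, now all done → C.
D needed A and C, now all done → D.

A, B, E, C, D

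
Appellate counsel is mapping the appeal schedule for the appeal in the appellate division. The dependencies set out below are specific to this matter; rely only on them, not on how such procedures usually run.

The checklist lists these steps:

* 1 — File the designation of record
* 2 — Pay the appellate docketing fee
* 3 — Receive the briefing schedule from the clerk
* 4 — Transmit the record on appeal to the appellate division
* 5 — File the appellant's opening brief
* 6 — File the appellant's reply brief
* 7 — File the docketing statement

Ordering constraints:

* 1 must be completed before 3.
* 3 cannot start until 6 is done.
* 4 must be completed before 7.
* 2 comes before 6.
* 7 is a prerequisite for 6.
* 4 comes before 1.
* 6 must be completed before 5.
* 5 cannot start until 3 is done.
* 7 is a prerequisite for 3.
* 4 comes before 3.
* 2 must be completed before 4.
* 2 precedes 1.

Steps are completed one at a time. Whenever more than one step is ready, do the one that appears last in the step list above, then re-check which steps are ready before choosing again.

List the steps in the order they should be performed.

2 4 7 6 1 3 5

Only 2 has no prerequisites, so it is first.
4 needed 2, now all done → 4.
Now 7 and 1 have their prerequisites met. 7 is listed later, so 7 next.
6 now also ready, so the ready set is {6, 1}; 6 is listed later → 6.
1 is the only step now ready → 1.
Next only 3 has its prerequisites met → 3.
5 needed 6 and 3, now all done → 5.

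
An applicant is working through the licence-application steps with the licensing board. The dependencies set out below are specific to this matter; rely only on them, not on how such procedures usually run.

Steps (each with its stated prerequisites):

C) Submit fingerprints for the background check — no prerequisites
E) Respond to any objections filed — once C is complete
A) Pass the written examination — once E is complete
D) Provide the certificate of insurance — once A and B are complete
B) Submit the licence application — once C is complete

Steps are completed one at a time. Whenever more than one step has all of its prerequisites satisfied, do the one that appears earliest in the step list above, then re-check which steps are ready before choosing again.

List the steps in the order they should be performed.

C, E, A, B, D

C has no prerequisites → C first.
E and B are both available; E is listed earlier → E.
A now also ready, so the ready set is {A, B}; A is listed earlier → A.
B needed C, now all done → B.
That leaves D as the only ready step → D.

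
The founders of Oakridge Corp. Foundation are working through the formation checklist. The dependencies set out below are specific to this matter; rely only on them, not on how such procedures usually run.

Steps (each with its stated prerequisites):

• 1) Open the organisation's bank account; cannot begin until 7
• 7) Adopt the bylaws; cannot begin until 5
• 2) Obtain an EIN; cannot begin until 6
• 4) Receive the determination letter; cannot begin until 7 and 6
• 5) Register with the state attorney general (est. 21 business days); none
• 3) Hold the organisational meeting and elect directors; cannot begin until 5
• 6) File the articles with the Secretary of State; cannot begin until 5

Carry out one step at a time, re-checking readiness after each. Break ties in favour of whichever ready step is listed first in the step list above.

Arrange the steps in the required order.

Only 5 has no prerequisites, so it is first.
Ready: 7, 3 and 6. 7 is listed earlier → 7.
Now 1, 3 and 6 have their prerequisites met. 1 is listed earlier, so 1 next.
Ready: 3 and 6. 3 is listed earlier → 3.
6 is the only step now ready → 6.
Now 2 and 4 have their prerequisites met. 2 is listed earlier, so 2 next.
4 needed 7 and 6, now all done → 4.

5 7 1 3 6 2 4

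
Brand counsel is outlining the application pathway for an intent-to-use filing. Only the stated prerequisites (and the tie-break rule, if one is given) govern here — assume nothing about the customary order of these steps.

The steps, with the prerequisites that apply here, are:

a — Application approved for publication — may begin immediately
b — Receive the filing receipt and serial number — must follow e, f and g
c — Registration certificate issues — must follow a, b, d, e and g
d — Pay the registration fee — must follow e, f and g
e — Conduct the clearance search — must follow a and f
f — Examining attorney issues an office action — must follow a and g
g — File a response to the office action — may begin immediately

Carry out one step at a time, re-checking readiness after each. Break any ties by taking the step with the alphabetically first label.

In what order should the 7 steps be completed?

a g f e b d c

Nothing is required for a and g. a has the earlier label → a first.
Next only g has its prerequisites met → g.
Next only f has its prerequisites met → f.
Next only e has its prerequisites met → e.
Ready: b and d. b has the earlier label → b.
d is the only step now ready → d.
That leaves c as the only ready step → c.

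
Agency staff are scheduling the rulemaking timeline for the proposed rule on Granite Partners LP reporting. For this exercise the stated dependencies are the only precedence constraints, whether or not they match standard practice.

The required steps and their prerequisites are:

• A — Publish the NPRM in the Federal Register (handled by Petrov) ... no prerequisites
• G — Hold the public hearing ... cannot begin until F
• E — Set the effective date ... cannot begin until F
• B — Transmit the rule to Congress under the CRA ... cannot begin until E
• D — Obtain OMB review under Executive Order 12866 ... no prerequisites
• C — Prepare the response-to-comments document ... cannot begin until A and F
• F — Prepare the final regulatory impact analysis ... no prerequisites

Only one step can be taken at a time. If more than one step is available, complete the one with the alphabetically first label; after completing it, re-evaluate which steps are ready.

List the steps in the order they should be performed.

A, D and F have no prerequisites; A has the earlier label, so A is first.
Ready: D and F. D has the earlier label → D.
Next only F has its prerequisites met → F.
Now C, E and G have their prerequisites met. C has the earlier label, so C next.
E and G are both available; E has the earlier label → E.
Now B and G have their prerequisites met. B has the earlier label, so B next.
Next only G has its prerequisites met → G.

A → D → F → C → E → B → G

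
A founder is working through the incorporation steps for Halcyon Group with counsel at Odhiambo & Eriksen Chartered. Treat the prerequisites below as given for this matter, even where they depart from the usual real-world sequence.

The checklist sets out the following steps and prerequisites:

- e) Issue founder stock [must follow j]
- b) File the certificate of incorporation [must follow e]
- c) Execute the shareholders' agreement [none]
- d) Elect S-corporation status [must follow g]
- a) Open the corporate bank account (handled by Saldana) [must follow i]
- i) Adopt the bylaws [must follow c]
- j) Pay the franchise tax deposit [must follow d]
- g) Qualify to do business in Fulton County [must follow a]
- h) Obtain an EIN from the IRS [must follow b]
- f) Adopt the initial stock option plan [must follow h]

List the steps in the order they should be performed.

c has no prerequisites → c first.
That leaves i as the only ready step → i.
a needed i, now all done → a.
g needed a, now all done → g.
Next only d has its prerequisites met → d.
j needed d, now all done → j.
e needed j, now all done → e.
b is the only step now ready → b.
Next only h has its prerequisites met → h.
f needed h, now all done → f.

c, i, a, g, d, j, e, b, h, f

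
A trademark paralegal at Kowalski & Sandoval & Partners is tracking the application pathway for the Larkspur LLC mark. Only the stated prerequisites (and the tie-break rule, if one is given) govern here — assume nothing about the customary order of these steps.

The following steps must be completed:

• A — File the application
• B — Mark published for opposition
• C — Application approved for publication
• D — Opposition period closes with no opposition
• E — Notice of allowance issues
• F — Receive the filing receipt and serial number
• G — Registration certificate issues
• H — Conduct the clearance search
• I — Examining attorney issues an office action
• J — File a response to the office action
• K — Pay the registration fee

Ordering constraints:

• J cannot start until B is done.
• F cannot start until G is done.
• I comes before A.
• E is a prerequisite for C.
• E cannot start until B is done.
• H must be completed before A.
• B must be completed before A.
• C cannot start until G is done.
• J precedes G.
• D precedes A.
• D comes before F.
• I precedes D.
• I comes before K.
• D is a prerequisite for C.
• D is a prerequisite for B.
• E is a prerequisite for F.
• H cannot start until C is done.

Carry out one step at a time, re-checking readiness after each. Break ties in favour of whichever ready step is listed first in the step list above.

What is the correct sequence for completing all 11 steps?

Only I has no prerequisites, so it is first.
D and K are both available; D is listed earlier → D.
B and K are both available; B is listed earlier → B.
E and J now also ready, so the ready set is {E, J, K}; E is listed earlier → E.
Ready: J and K. J is listed earlier → J.
Ready: G and K. G is listed earlier → G.
C and F now also ready, so the ready set is {C, F, K}; C is listed earlier → C.
H now also ready, so the ready set is {F, H, K}; F is listed earlier → F.
Now H and K have their prerequisites met. H is listed earlier, so H next.
A now also ready, so the ready set is {A, K}; A is listed earlier → A.
K needed I, now all done → K.

I D B E J G C F H A K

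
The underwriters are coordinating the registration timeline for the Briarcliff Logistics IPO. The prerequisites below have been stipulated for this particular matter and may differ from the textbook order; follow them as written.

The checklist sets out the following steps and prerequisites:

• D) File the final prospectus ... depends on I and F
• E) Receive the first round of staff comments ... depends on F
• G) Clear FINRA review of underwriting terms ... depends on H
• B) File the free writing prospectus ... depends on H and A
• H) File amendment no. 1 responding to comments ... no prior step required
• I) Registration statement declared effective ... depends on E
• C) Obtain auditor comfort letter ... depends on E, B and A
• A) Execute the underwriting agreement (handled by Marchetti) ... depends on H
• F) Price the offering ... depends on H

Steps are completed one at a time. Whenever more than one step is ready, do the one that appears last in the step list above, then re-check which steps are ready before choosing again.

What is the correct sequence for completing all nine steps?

H is the only step with nothing outstanding, so it goes first.
Ready: F, A and G. F is listed later → F.
Ready: A, G and E. A is listed later → A.
Now B, G and E have their prerequisites met. B is listed later, so B next.
Ready: G and E. G is listed later → G.
E is the only step now ready → E.
Ready: C and I. C is listed later → C.
I is the only step now ready → I.
That leaves D as the only ready step → D.

H F A B G E C I D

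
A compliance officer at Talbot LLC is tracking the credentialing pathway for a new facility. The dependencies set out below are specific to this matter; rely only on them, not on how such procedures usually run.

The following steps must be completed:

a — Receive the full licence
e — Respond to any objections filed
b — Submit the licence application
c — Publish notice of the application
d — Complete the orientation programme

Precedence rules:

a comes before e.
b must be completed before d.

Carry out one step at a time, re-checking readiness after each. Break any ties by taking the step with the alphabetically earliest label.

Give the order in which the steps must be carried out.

Nothing is required for a, b and c. a has the earlier label → a first.
e now also ready, so the ready set is {b, c, e}; b has the earlier label → b.
d now also ready, so the ready set is {c, d, e}; c has the earlier label → c.
Ready: d and e. d has the earlier label → d.
e is the only step now ready → e.

a, b, c, d, e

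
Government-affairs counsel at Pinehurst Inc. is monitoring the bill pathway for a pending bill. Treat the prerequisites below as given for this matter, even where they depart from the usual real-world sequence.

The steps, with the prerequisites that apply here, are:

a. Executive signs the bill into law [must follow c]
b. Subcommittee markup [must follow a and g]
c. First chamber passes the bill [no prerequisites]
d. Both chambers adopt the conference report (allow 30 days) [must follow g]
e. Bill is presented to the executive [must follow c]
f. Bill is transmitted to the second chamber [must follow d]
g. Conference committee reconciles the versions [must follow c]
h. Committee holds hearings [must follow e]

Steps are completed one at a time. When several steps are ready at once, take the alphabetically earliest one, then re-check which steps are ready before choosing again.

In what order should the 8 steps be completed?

c → a → e → g → b → d → f → h

c has no prerequisites → c first.
Ready: a, e and g. a has the earlier label → a.
Now e and g have their prerequisites met. e has the earlier label, so e next.
h now also ready, so the ready set is {g, h}; g has the earlier label → g.
b, d and h are all available; b has the earlier label → b.
d and h are both available; d has the earlier label → d.
Ready: f and h. f has the earlier label → f.
h needed e, now all done → h.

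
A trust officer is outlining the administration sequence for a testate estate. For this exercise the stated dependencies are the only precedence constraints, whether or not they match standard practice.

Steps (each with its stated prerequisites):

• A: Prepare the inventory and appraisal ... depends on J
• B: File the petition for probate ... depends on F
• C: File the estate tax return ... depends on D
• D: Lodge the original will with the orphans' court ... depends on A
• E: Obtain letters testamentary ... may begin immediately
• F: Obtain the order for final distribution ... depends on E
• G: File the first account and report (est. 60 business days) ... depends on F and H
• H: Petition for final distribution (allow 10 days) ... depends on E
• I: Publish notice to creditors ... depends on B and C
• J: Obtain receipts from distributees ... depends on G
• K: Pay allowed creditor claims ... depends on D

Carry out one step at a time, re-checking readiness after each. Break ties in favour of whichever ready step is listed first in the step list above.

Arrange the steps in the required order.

E, F, B, H, G, J, A, D, C, I, K

Only E has no prerequisites, so it is first.
Now F and H have their prerequisites met. F is listed earlier, so F next.
B and H are both available; B is listed earlier → B.
H needed E, now all done → H.
G needed F and H, now all done → G.
J needed G, now all done → J.
A is the only step now ready → A.
Next only D has its prerequisites met → D.
Ready: C and K. C is listed earlier → C.
Now I and K have their prerequisites met. I is listed earlier, so I next.
K needed D, now all done → K.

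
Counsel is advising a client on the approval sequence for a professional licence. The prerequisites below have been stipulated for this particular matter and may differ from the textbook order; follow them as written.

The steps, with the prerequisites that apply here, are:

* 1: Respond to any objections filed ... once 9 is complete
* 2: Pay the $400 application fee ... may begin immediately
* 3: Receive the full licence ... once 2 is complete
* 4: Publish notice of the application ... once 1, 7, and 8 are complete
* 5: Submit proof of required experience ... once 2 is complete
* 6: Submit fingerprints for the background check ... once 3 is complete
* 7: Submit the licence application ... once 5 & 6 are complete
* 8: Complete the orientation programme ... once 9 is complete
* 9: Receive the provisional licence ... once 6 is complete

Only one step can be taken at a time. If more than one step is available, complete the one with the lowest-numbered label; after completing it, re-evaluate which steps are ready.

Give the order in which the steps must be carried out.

2 → 3 → 5 → 6 → 7 → 9 → 1 → 8 → 4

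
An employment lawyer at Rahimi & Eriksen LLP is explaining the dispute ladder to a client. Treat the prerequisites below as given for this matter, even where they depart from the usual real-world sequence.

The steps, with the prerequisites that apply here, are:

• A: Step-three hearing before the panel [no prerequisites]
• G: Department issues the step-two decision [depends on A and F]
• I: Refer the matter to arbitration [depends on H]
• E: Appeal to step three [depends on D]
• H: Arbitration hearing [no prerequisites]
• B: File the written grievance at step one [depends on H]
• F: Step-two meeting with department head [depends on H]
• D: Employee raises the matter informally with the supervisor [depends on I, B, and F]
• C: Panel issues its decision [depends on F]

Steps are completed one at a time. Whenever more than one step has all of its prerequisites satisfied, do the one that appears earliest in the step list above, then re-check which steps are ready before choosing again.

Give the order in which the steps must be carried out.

Nothing is required for A and H. A is listed earlier → A first.
That leaves H as the only ready step → H.
I, B and F are all available; I is listed earlier → I.
Now B and F have their prerequisites met. B is listed earlier, so B next.
That leaves F as the only ready step → F.
Ready: G, D and C. G is listed earlier → G.
Now D and C have their prerequisites met. D is listed earlier, so D next.
E and C are both available; E is listed earlier → E.
C needed F, now all done → C.

A, H, I, B, F, G, D, E, C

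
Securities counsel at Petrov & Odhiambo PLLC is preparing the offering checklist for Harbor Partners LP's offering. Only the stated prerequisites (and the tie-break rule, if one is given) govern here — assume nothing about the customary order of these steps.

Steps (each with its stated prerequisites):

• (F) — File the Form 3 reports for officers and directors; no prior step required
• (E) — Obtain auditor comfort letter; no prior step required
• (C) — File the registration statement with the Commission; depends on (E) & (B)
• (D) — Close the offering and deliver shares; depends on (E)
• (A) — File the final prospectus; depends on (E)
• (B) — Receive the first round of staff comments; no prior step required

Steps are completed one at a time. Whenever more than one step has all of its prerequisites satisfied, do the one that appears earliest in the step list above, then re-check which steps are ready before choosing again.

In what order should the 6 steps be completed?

(F), (E) and (B) have no prerequisites; (F) is listed earlier, so (F) is first.
Ready: (E) and (B). (E) is listed earlier → (E).
(D) and (A) now also ready, so the ready set is {(D), (A), (B)}; (D) is listed earlier → (D).
Now (A) and (B) have their prerequisites met. (A) is listed earlier, so (A) next.
(B) is the only step now ready → (B).
(C) needed (E) and (B), now all done → (C).

(F) (E) (D) (A) (B) (C)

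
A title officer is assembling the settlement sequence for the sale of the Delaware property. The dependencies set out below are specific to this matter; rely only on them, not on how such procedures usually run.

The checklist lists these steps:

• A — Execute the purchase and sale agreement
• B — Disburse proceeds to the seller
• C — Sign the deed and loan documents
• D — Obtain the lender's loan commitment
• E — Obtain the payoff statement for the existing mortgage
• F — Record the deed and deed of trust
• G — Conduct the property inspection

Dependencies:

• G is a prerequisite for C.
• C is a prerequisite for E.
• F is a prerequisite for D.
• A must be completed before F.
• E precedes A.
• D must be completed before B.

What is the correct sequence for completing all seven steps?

G is the only step with nothing outstanding, so it goes first.
C needed G, now all done → C.
Next only E has its prerequisites met → E.
That leaves A as the only ready step → A.
F needed A, now all done → F.
D needed F, now all done → D.
Next only B has its prerequisites met → B.

G, C, E, A, F, D, B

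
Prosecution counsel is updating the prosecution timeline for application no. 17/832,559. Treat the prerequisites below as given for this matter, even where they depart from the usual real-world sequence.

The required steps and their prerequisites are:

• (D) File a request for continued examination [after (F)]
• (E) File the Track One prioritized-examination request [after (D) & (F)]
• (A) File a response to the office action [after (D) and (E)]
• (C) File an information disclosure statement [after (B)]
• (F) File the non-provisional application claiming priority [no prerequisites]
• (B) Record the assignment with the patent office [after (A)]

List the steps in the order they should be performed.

(F) is the only step with nothing outstanding, so it goes first.
Next only (D) has its prerequisites met → (D).
(E) needed (D) and (F), now all done → (E).
(A) is the only step now ready → (A).
Next only (B) has its prerequisites met → (B).
(C) is the only step now ready → (C).

(F) (D) (E) (A) (B) (C)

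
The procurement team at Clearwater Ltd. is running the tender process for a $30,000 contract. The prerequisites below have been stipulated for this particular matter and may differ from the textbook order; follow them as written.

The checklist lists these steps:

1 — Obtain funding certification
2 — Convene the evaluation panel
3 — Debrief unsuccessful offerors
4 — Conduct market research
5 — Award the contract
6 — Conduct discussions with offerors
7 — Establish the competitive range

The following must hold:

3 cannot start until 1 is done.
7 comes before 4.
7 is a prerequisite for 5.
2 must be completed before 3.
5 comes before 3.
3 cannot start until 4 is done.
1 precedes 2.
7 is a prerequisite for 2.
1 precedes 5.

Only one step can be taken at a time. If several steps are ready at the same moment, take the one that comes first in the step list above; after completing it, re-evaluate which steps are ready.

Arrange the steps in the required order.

1, 6 and 7 have no prerequisites; 1 is listed earlier, so 1 is first.
Now 6 and 7 have their prerequisites met. 6 is listed earlier, so 6 next.
That leaves 7 as the only ready step → 7.
2, 4 and 5 are all available; 2 is listed earlier → 2.
4 and 5 are both available; 4 is listed earlier → 4.
5 needed 1 and 7, now all done → 5.
That leaves 3 as the only ready step → 3.

1, 6, 7, 2, 4, 5, 3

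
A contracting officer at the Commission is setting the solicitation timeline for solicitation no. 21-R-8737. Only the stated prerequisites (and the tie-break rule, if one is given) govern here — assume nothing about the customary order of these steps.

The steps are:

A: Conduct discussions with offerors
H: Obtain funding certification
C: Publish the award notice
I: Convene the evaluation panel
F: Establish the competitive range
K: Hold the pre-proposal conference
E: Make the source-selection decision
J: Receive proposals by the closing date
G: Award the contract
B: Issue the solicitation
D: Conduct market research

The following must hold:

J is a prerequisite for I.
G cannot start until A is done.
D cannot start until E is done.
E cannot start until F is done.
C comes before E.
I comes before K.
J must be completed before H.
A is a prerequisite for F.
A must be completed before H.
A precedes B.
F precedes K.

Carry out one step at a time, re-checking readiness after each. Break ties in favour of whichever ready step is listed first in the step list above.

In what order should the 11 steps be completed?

A, C, F, E, J, H, I, K, G, B, D

A, C and J have no prerequisites; A is listed earlier, so A is first.
C, F, J, G and B are all available; C is listed earlier → C.
F, J, G and B are all available; F is listed earlier → F.
Now E, J, G and B have their prerequisites met. E is listed earlier, so E next.
D now also ready, so the ready set is {J, G, B, D}; J is listed earlier → J.
H and I now also ready, so the ready set is {H, I, G, B, D}; H is listed earlier → H.
I, G, B and D are all available; I is listed earlier → I.
K now also ready, so the ready set is {K, G, B, D}; K is listed earlier → K.
Now G, B and D have their prerequisites met. G is listed earlier, so G next.
Now B and D have their prerequisites met. B is listed earlier, so B next.
D needed E, now all done → D.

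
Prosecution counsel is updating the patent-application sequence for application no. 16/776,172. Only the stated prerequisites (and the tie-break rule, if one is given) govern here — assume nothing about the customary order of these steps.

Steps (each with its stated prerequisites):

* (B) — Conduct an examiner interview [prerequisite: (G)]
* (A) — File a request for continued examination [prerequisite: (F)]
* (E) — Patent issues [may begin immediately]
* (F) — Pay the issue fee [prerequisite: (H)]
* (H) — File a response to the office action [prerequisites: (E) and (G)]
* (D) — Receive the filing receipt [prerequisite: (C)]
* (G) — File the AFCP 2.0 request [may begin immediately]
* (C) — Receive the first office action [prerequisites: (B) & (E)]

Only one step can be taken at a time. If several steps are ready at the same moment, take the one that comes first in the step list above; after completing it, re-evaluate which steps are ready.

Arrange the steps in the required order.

(E) (G) (B) (H) (F) (A) (C) (D)

Nothing is required for (E) and (G). (E) is listed earlier → (E) first.
(G) is the only step now ready → (G).
Now (B) and (H) have their prerequisites met. (B) is listed earlier, so (B) next.
Ready: (H) and (C). (H) is listed earlier → (H).
Ready: (F) and (C). (F) is listed earlier → (F).
(A) now also ready, so the ready set is {(A), (C)}; (A) is listed earlier → (A).
(C) needed (B) and (E), now all done → (C).
That leaves (D) as the only ready step → (D).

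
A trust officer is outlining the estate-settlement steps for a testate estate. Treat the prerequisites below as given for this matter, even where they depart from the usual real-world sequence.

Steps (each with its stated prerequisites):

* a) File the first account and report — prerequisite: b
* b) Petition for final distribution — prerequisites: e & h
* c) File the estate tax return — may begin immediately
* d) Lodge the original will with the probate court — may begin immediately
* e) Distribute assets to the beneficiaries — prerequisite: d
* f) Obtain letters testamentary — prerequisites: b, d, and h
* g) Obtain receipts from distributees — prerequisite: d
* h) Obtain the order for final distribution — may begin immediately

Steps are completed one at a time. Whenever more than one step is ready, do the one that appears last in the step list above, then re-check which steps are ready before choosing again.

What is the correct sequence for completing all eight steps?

Nothing is required for h, d and c. h is listed later → h first.
d and c are both available; d is listed later → d.
g and e now also ready, so the ready set is {g, e, c}; g is listed later → g.
e and c are both available; e is listed later → e.
b now also ready, so the ready set is {c, b}; c is listed later → c.
b needed h and e, now all done → b.
f and a are both available; f is listed later → f.
a needed b, now all done → a.

h → d → g → e → c → b → f → a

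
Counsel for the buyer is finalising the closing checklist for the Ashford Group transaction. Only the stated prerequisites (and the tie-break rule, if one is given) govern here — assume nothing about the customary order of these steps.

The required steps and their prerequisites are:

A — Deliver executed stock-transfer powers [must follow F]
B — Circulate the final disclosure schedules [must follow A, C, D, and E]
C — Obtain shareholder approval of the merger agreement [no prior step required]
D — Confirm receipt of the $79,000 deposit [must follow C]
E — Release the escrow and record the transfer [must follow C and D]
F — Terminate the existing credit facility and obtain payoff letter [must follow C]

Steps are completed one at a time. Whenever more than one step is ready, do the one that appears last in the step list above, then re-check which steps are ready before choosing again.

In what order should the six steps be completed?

C has no prerequisites → C first.
F and D are both available; F is listed later → F.
A now also ready, so the ready set is {D, A}; D is listed later → D.
Ready: E and A. E is listed later → E.
A is the only step now ready → A.
That leaves B as the only ready step → B.

C F D E A B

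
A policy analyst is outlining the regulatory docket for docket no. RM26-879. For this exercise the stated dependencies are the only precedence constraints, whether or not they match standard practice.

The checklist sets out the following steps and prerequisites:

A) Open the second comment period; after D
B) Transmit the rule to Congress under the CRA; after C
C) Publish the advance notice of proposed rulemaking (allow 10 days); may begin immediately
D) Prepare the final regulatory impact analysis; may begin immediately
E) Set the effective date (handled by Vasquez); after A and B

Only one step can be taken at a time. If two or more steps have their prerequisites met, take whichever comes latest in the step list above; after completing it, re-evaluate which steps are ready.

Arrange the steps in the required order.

D, C, B, A, E

Nothing is required for D and C. D is listed later → D first.
C and A are both available; C is listed later → C.
B now also ready, so the ready set is {B, A}; B is listed later → B.
A needed D, now all done → A.
E needed B and A, now all done → E.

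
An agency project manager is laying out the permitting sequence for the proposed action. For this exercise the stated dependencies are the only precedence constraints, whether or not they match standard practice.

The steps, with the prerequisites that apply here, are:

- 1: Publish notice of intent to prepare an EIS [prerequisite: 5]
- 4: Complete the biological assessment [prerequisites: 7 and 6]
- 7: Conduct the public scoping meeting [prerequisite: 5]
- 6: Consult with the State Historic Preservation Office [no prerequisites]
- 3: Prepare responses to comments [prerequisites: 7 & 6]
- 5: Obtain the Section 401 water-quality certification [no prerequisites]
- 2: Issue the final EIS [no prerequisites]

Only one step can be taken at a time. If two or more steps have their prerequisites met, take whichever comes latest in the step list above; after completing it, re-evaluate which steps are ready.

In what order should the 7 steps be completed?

2, 5 and 6 have no prerequisites; 2 is listed later, so 2 is first.
Ready: 5 and 6. 5 is listed later → 5.
7 and 1 now also ready, so the ready set is {6, 7, 1}; 6 is listed later → 6.
7 and 1 are both available; 7 is listed later → 7.
3 and 4 now also ready, so the ready set is {3, 4, 1}; 3 is listed later → 3.
4 and 1 are both available; 4 is listed later → 4.
1 is the only step now ready → 1.

2, 5, 6, 7, 3, 4, 1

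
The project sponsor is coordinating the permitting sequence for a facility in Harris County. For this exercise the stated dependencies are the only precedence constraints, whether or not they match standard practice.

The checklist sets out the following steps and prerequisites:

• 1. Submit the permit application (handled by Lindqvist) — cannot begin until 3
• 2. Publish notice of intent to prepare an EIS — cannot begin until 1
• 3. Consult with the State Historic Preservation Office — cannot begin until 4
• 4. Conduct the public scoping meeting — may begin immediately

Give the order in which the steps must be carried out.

4 3 1 2

4 is the only step with nothing outstanding, so it goes first.
That leaves 3 as the only ready step → 3.
1 is the only step now ready → 1.
2 needed 1, now all done → 2.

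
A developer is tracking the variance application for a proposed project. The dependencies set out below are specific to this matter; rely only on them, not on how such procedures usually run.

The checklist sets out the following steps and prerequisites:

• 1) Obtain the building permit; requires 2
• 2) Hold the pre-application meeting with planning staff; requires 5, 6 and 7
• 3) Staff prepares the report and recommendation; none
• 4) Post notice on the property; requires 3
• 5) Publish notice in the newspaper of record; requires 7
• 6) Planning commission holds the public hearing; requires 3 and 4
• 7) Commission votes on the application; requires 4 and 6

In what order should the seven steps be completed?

3, 4, 6, 7, 5, 2, 1

Only 3 has no prerequisites, so it is first.
4 is the only step now ready → 4.
6 needed 3 and 4, now all done → 6.
That leaves 7 as the only ready step → 7.
5 is the only step now ready → 5.
2 needed 5, 6 and 7, now all done → 2.
1 needed 2, now all done → 1.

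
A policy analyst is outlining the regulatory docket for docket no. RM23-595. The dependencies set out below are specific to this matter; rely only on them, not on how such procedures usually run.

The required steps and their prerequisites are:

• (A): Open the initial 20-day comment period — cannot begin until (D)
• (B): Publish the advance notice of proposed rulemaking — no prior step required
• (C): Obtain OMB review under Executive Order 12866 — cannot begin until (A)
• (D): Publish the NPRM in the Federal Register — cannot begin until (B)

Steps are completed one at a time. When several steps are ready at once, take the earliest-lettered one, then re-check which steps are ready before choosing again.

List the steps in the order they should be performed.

(B) (D) (A) (C)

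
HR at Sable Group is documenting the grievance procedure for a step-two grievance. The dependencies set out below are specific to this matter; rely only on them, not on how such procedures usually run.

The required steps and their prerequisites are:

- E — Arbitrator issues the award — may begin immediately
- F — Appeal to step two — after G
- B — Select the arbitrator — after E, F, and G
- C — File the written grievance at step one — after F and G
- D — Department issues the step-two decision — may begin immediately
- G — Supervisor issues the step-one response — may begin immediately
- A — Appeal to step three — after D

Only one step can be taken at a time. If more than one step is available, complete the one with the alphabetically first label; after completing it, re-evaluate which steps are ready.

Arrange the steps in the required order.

D, A, E, G, F, B, C

Nothing is required for D, E and G. D has the earlier label → D first.
Now A, E and G have their prerequisites met. A has the earlier label, so A next.
Ready: E and G. E has the earlier label → E.
G is the only step now ready → G.
F needed G, now all done → F.
B and C are both available; B has the earlier label → B.
C needed F and G, now all done → C.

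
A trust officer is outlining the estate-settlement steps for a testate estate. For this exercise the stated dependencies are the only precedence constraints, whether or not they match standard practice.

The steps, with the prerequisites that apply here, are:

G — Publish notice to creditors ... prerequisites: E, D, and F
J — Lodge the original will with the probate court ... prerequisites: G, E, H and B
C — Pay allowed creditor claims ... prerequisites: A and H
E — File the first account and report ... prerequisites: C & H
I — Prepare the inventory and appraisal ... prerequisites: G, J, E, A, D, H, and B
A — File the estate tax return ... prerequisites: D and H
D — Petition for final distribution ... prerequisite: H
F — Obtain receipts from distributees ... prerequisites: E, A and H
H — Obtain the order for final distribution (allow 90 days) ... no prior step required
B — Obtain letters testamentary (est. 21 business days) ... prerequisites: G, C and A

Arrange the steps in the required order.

H → D → A → C → E → F → G → B → J → I

H has no prerequisites → H first.
D needed H, now all done → D.
Next only A has its prerequisites met → A.
That leaves C as the only ready step → C.
That leaves E as the only ready step → E.
F is the only step now ready → F.
Next only G has its prerequisites met → G.
B needed G, C and A, now all done → B.
J needed G, E, H and B, now all done → J.
I is the only step now ready → I.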